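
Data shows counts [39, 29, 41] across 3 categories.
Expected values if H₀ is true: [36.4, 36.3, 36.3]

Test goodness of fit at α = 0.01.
Chi-square goodness of fit test:
H₀: observed counts match expected distribution
H₁: observed counts differ from expected distribution
df = k - 1 = 2
χ² = Σ(O - E)²/E
   = (39 - 36.4)²/36.4 + (29 - 36.3)²/36.3 + (41 - 36.3)²/36.3
   = 0.186 + 1.468 + 0.609
   = 2.26
p-value = 0.3227

Since p-value > α = 0.01, we fail to reject H₀.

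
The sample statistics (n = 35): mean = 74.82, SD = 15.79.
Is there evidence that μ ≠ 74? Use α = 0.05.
One-sample t-test:
H₀: μ = 74
H₁: μ ≠ 74
df = n - 1 = 34
t = (x̄ - μ₀) / (s/√n) = (74.82 - 74) / (15.79/√35) = 0.307
p-value = 0.7605

Since p-value > α = 0.05, we fail to reject H₀.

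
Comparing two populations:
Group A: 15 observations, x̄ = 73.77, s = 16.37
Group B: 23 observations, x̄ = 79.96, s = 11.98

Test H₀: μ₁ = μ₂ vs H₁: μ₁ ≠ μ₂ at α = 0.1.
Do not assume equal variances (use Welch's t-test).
Welch's two-sample t-test:
H₀: μ₁ = μ₂
H₁: μ₁ ≠ μ₂
s₁²/n₁ = 16.37²/15 = 17.8651,  s₂²/n₂ = 11.98²/23 = 6.2400
SE = √(s₁²/n₁ + s₂²/n₂) = √(17.8651 + 6.2400) = 4.9097
df (Welch-Satterthwaite) = (s₁²/n₁ + s₂²/n₂)² / [(s₁²/n₁)²/(n₁-1) + (s₂²/n₂)²/(n₂-1)] ≈ 23.65
t = (x̄₁ - x̄₂) / SE = (73.77 - 79.96) / 4.9097 = -6.19 / 4.9097 = -1.261
p-value = 0.2197

Since p-value > α = 0.1, we fail to reject H₀.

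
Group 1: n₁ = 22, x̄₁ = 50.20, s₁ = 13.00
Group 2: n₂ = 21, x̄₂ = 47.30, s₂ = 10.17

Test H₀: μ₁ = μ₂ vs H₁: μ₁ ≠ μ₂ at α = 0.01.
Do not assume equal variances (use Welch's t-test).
Welch's two-sample t-test:
H₀: μ₁ = μ₂
H₁: μ₁ ≠ μ₂
s₁²/n₁ = 13.00²/22 = 7.6818,  s₂²/n₂ = 10.17²/21 = 4.9252
SE = √(s₁²/n₁ + s₂²/n₂) = √(7.6818 + 4.9252) = 3.5506
df (Welch-Satterthwaite) = (s₁²/n₁ + s₂²/n₂)² / [(s₁²/n₁)²/(n₁-1) + (s₂²/n₂)²/(n₂-1)] ≈ 39.51
t = (x̄₁ - x̄₂) / SE = (50.20 - 47.30) / 3.5506 = 2.90 / 3.5506 = 0.817
p-value = 0.4190

Since p-value > α = 0.01, we fail to reject H₀.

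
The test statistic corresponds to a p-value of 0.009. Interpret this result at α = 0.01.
Since p = 0.009 < α = 0.01, reject H₀.
There is sufficient evidence to reject the null hypothesis; the result is statistically significant at the 0.01 level.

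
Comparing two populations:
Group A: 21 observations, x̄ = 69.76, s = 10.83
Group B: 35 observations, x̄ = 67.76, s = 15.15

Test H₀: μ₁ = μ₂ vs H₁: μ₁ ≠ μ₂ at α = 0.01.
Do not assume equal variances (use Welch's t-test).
Welch's two-sample t-test:
H₀: μ₁ = μ₂
H₁: μ₁ ≠ μ₂
s₁²/n₁ = 10.83²/21 = 5.5852,  s₂²/n₂ = 15.15²/35 = 6.5578
SE = √(s₁²/n₁ + s₂²/n₂) = √(5.5852 + 6.5578) = 3.4847
df (Welch-Satterthwaite) = (s₁²/n₁ + s₂²/n₂)² / [(s₁²/n₁)²/(n₁-1) + (s₂²/n₂)²/(n₂-1)] ≈ 52.20
t = (x̄₁ - x̄₂) / SE = (69.76 - 67.76) / 3.4847 = 2.00 / 3.4847 = 0.574
p-value = 0.5685

Since p-value > α = 0.01, we fail to reject H₀.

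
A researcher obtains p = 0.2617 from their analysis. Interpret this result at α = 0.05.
Since p = 0.2617 > α = 0.05, fail to reject H₀.
There is insufficient evidence to reject the null hypothesis; the result is not statistically significant at the 0.05 level.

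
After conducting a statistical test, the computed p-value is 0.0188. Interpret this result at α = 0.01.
Since p = 0.0188 > α = 0.01, fail to reject H₀.
There is insufficient evidence to reject the null hypothesis; the result is not statistically significant at the 0.01 level.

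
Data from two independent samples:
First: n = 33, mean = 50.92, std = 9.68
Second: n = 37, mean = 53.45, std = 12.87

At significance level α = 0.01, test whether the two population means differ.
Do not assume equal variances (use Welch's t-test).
Welch's two-sample t-test:
H₀: μ₁ = μ₂
H₁: μ₁ ≠ μ₂
s₁²/n₁ = 9.68²/33 = 2.8395,  s₂²/n₂ = 12.87²/37 = 4.4767
SE = √(s₁²/n₁ + s₂²/n₂) = √(2.8395 + 4.4767) = 2.7048
df (Welch-Satterthwaite) = (s₁²/n₁ + s₂²/n₂)² / [(s₁²/n₁)²/(n₁-1) + (s₂²/n₂)²/(n₂-1)] ≈ 66.19
t = (x̄₁ - x̄₂) / SE = (50.92 - 53.45) / 2.7048 = -2.53 / 2.7048 = -0.935
p-value = 0.3530

Since p-value > α = 0.01, we fail to reject H₀.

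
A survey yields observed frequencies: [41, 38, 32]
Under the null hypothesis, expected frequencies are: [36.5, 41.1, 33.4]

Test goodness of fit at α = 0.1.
Chi-square goodness of fit test:
H₀: observed counts match expected distribution
H₁: observed counts differ from expected distribution
df = k - 1 = 2
χ² = Σ(O - E)²/E
   = (41 - 36.5)²/36.5 + (38 - 41.1)²/41.1 + (32 - 33.4)²/33.4
   = 0.555 + 0.234 + 0.059
   = 0.85
p-value = 0.6547

Since p-value > α = 0.1, we fail to reject H₀.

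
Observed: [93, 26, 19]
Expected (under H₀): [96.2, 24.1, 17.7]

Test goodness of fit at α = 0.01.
Chi-square goodness of fit test:
H₀: observed counts match expected distribution
H₁: observed counts differ from expected distribution
df = k - 1 = 2
χ² = Σ(O - E)²/E
   = (93 - 96.2)²/96.2 + (26 - 24.1)²/24.1 + (19 - 17.7)²/17.7
   = 0.106 + 0.150 + 0.095
   = 0.35
p-value = 0.8387

Since p-value > α = 0.01, we fail to reject H₀.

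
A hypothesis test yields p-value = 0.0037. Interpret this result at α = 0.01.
Since p = 0.0037 < α = 0.01, reject H₀.
There is sufficient evidence to reject the null hypothesis; the result is statistically significant at the 0.01 level.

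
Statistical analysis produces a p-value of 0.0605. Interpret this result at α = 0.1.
Since p = 0.0605 < α = 0.1, reject H₀.
There is sufficient evidence to reject the null hypothesis; the result is statistically significant at the 0.1 level.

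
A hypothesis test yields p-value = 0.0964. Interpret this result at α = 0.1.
Since p = 0.0964 < α = 0.1, reject H₀.
There is sufficient evidence to reject the null hypothesis; the result is statistically significant at the 0.1 level.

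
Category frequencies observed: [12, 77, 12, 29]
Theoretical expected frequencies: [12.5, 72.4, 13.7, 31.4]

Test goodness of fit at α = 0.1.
Chi-square goodness of fit test:
H₀: observed counts match expected distribution
H₁: observed counts differ from expected distribution
df = k - 1 = 3
χ² = Σ(O - E)²/E
   = (12 - 12.5)²/12.5 + (77 - 72.4)²/72.4 + (12 - 13.7)²/13.7 + (29 - 31.4)²/31.4
   = 0.020 + 0.292 + 0.211 + 0.183
   = 0.71
p-value = 0.8716

Since p-value > α = 0.1, we fail to reject H₀.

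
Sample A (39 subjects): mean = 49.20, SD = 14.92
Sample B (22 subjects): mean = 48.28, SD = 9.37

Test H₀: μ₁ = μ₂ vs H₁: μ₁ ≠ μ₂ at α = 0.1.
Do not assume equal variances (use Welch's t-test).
Welch's two-sample t-test:
H₀: μ₁ = μ₂
H₁: μ₁ ≠ μ₂
s₁²/n₁ = 14.92²/39 = 5.7079,  s₂²/n₂ = 9.37²/22 = 3.9908
SE = √(s₁²/n₁ + s₂²/n₂) = √(5.7079 + 3.9908) = 3.1143
df (Welch-Satterthwaite) = (s₁²/n₁ + s₂²/n₂)² / [(s₁²/n₁)²/(n₁-1) + (s₂²/n₂)²/(n₂-1)] ≈ 58.22
t = (x̄₁ - x̄₂) / SE = (49.20 - 48.28) / 3.1143 = 0.92 / 3.1143 = 0.295
p-value = 0.7687

Since p-value > α = 0.1, we fail to reject H₀.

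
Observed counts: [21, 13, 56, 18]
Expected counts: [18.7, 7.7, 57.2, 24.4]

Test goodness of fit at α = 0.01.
Chi-square goodness of fit test:
H₀: observed counts match expected distribution
H₁: observed counts differ from expected distribution
df = k - 1 = 3
χ² = Σ(O - E)²/E
   = (21 - 18.7)²/18.7 + (13 - 7.7)²/7.7 + (56 - 57.2)²/57.2 + (18 - 24.4)²/24.4
   = 0.283 + 3.648 + 0.025 + 1.679
   = 5.63
p-value = 0.1308

Since p-value > α = 0.01, we fail to reject H₀.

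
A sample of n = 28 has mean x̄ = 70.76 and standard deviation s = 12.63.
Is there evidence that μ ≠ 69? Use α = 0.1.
One-sample t-test:
H₀: μ = 69
H₁: μ ≠ 69
df = n - 1 = 27
t = (x̄ - μ₀) / (s/√n) = (70.76 - 69) / (12.63/√28) = 0.737
p-value = 0.4673

Since p-value > α = 0.1, we fail to reject H₀.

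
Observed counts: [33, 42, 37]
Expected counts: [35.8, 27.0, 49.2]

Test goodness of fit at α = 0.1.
Chi-square goodness of fit test:
H₀: observed counts match expected distribution
H₁: observed counts differ from expected distribution
df = k - 1 = 2
χ² = Σ(O - E)²/E
   = (33 - 35.8)²/35.8 + (42 - 27.0)²/27.0 + (37 - 49.2)²/49.2
   = 0.219 + 8.333 + 3.025
   = 11.58
p-value = 0.0031

Since p-value < α = 0.1, we reject H₀.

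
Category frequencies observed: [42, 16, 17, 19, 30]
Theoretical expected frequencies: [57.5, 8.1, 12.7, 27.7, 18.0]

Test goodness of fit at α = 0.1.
Chi-square goodness of fit test:
H₀: observed counts match expected distribution
H₁: observed counts differ from expected distribution
df = k - 1 = 4
χ² = Σ(O - E)²/E
   = (42 - 57.5)²/57.5 + (16 - 8.1)²/8.1 + (17 - 12.7)²/12.7 + (19 - 27.7)²/27.7 + (30 - 18.0)²/18.0
   = 4.178 + 7.705 + 1.456 + 2.732 + 8.000
   = 24.07
p-value = 0.0001

Since p-value < α = 0.1, we reject H₀.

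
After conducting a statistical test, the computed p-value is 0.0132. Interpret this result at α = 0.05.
Since p = 0.0132 < α = 0.05, reject H₀.
There is sufficient evidence to reject the null hypothesis; the result is statistically significant at the 0.05 level.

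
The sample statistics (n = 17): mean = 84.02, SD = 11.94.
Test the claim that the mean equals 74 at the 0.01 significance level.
One-sample t-test:
H₀: μ = 74
H₁: μ ≠ 74
df = n - 1 = 16
t = (x̄ - μ₀) / (s/√n) = (84.02 - 74) / (11.94/√17) = 3.460
p-value = 0.0032

Since p-value < α = 0.01, we reject H₀.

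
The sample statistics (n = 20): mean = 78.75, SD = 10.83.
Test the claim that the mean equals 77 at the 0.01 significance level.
One-sample t-test:
H₀: μ = 77
H₁: μ ≠ 77
df = n - 1 = 19
t = (x̄ - μ₀) / (s/√n) = (78.75 - 77) / (10.83/√20) = 0.723
p-value = 0.4787

Since p-value > α = 0.01, we fail to reject H₀.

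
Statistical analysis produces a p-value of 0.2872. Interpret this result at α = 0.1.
Since p = 0.2872 > α = 0.1, fail to reject H₀.
There is insufficient evidence to reject the null hypothesis; the result is not statistically significant at the 0.1 level.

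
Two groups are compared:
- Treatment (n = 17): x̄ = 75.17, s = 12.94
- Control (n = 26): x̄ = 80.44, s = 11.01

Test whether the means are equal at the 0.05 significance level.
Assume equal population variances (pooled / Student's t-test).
Student's two-sample t-test (equal variances):
H₀: μ₁ = μ₂
H₁: μ₁ ≠ μ₂
df = n₁ + n₂ - 2 = 41
Pooled variance s_p² = [(n₁-1)s₁² + (n₂-1)s₂²] / (n₁ + n₂ - 2) = [(16)(12.94²) + (25)(11.01²)] / 41 = 139.2585
SE = √(s_p²(1/n₁ + 1/n₂)) = √(139.2585 × (1/17 + 1/26)) = 3.6807
t = (x̄₁ - x̄₂) / SE = (75.17 - 80.44) / 3.6807 = -5.27 / 3.6807 = -1.432
p-value = 0.1598

Since p-value > α = 0.05, we fail to reject H₀.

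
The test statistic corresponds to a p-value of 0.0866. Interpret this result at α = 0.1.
Since p = 0.0866 < α = 0.1, reject H₀.
There is sufficient evidence to reject the null hypothesis; the result is statistically significant at the 0.1 level.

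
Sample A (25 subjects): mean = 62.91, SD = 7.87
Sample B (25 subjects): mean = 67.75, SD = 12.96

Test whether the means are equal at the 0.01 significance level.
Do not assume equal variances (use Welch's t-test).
Welch's two-sample t-test:
H₀: μ₁ = μ₂
H₁: μ₁ ≠ μ₂
s₁²/n₁ = 7.87²/25 = 2.4775,  s₂²/n₂ = 12.96²/25 = 6.7185
SE = √(s₁²/n₁ + s₂²/n₂) = √(2.4775 + 6.7185) = 3.0325
df (Welch-Satterthwaite) = (s₁²/n₁ + s₂²/n₂)² / [(s₁²/n₁)²/(n₁-1) + (s₂²/n₂)²/(n₂-1)] ≈ 39.58
t = (x̄₁ - x̄₂) / SE = (62.91 - 67.75) / 3.0325 = -4.84 / 3.0325 = -1.596
p-value = 0.1184

Since p-value > α = 0.01, we fail to reject H₀.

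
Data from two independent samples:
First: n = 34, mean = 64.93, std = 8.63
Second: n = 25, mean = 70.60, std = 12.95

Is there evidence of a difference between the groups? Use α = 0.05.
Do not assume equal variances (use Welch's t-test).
Welch's two-sample t-test:
H₀: μ₁ = μ₂
H₁: μ₁ ≠ μ₂
s₁²/n₁ = 8.63²/34 = 2.1905,  s₂²/n₂ = 12.95²/25 = 6.7081
SE = √(s₁²/n₁ + s₂²/n₂) = √(2.1905 + 6.7081) = 2.9831
df (Welch-Satterthwaite) = (s₁²/n₁ + s₂²/n₂)² / [(s₁²/n₁)²/(n₁-1) + (s₂²/n₂)²/(n₂-1)] ≈ 39.19
t = (x̄₁ - x̄₂) / SE = (64.93 - 70.60) / 2.9831 = -5.67 / 2.9831 = -1.901
p-value = 0.0647

Since p-value > α = 0.05, we fail to reject H₀.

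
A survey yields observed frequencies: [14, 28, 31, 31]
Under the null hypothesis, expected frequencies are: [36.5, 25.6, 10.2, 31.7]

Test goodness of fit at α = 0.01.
Chi-square goodness of fit test:
H₀: observed counts match expected distribution
H₁: observed counts differ from expected distribution
df = k - 1 = 3
χ² = Σ(O - E)²/E
   = (14 - 36.5)²/36.5 + (28 - 25.6)²/25.6 + (31 - 10.2)²/10.2 + (31 - 31.7)²/31.7
   = 13.870 + 0.225 + 42.416 + 0.015
   = 56.53
p-value < 0.0001

Since p-value < α = 0.01, we reject H₀.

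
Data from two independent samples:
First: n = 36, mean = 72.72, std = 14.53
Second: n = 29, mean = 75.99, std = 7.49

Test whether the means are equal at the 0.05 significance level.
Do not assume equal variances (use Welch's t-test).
Welch's two-sample t-test:
H₀: μ₁ = μ₂
H₁: μ₁ ≠ μ₂
s₁²/n₁ = 14.53²/36 = 5.8645,  s₂²/n₂ = 7.49²/29 = 1.9345
SE = √(s₁²/n₁ + s₂²/n₂) = √(5.8645 + 1.9345) = 2.7927
df (Welch-Satterthwaite) = (s₁²/n₁ + s₂²/n₂)² / [(s₁²/n₁)²/(n₁-1) + (s₂²/n₂)²/(n₂-1)] ≈ 54.49
t = (x̄₁ - x̄₂) / SE = (72.72 - 75.99) / 2.7927 = -3.27 / 2.7927 = -1.171
p-value = 0.2467

Since p-value > α = 0.05, we fail to reject H₀.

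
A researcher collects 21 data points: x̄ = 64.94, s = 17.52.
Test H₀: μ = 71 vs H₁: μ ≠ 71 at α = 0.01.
One-sample t-test:
H₀: μ = 71
H₁: μ ≠ 71
df = n - 1 = 20
t = (x̄ - μ₀) / (s/√n) = (64.94 - 71) / (17.52/√21) = -1.585
p-value = 0.1286

Since p-value > α = 0.01, we fail to reject H₀.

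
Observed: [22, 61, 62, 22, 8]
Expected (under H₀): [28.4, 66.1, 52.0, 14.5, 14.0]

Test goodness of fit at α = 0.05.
Chi-square goodness of fit test:
H₀: observed counts match expected distribution
H₁: observed counts differ from expected distribution
df = k - 1 = 4
χ² = Σ(O - E)²/E
   = (22 - 28.4)²/28.4 + (61 - 66.1)²/66.1 + (62 - 52.0)²/52.0 + (22 - 14.5)²/14.5 + (8 - 14.0)²/14.0
   = 1.442 + 0.393 + 1.923 + 3.879 + 2.571
   = 10.21
p-value = 0.0370

Since p-value < α = 0.05, we reject H₀.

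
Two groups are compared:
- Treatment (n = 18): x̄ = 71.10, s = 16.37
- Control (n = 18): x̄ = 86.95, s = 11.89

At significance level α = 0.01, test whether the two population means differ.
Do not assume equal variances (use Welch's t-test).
Welch's two-sample t-test:
H₀: μ₁ = μ₂
H₁: μ₁ ≠ μ₂
s₁²/n₁ = 16.37²/18 = 14.8876,  s₂²/n₂ = 11.89²/18 = 7.8540
SE = √(s₁²/n₁ + s₂²/n₂) = √(14.8876 + 7.8540) = 4.7688
df (Welch-Satterthwaite) = (s₁²/n₁ + s₂²/n₂)² / [(s₁²/n₁)²/(n₁-1) + (s₂²/n₂)²/(n₂-1)] ≈ 31.03
t = (x̄₁ - x̄₂) / SE = (71.10 - 86.95) / 4.7688 = -15.85 / 4.7688 = -3.324
p-value = 0.0023

Since p-value < α = 0.01, we reject H₀.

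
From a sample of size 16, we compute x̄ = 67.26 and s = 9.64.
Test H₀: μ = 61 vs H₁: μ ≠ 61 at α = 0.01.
One-sample t-test:
H₀: μ = 61
H₁: μ ≠ 61
df = n - 1 = 15
t = (x̄ - μ₀) / (s/√n) = (67.26 - 61) / (9.64/√16) = 2.598
p-value = 0.0202

Since p-value > α = 0.01, we fail to reject H₀.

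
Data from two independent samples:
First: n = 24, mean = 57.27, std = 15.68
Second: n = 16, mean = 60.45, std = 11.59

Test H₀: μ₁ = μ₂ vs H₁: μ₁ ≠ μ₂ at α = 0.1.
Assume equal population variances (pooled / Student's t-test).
Student's two-sample t-test (equal variances):
H₀: μ₁ = μ₂
H₁: μ₁ ≠ μ₂
df = n₁ + n₂ - 2 = 38
Pooled variance s_p² = [(n₁-1)s₁² + (n₂-1)s₂²] / (n₁ + n₂ - 2) = [(23)(15.68²) + (15)(11.59²)] / 38 = 201.8357
SE = √(s_p²(1/n₁ + 1/n₂)) = √(201.8357 × (1/24 + 1/16)) = 4.5853
t = (x̄₁ - x̄₂) / SE = (57.27 - 60.45) / 4.5853 = -3.18 / 4.5853 = -0.694
p-value = 0.4922

Since p-value > α = 0.1, we fail to reject H₀.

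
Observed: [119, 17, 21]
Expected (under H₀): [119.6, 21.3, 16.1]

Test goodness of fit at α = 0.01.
Chi-square goodness of fit test:
H₀: observed counts match expected distribution
H₁: observed counts differ from expected distribution
df = k - 1 = 2
χ² = Σ(O - E)²/E
   = (119 - 119.6)²/119.6 + (17 - 21.3)²/21.3 + (21 - 16.1)²/16.1
   = 0.003 + 0.868 + 1.491
   = 2.36
p-value = 0.3069

Since p-value > α = 0.01, we fail to reject H₀.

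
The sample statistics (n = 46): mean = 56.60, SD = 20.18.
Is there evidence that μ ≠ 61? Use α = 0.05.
One-sample t-test:
H₀: μ = 61
H₁: μ ≠ 61
df = n - 1 = 45
t = (x̄ - μ₀) / (s/√n) = (56.60 - 61) / (20.18/√46) = -1.479
p-value = 0.1462

Since p-value > α = 0.05, we fail to reject H₀.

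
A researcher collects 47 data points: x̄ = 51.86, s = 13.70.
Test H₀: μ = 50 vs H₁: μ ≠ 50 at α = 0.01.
One-sample t-test:
H₀: μ = 50
H₁: μ ≠ 50
df = n - 1 = 46
t = (x̄ - μ₀) / (s/√n) = (51.86 - 50) / (13.70/√47) = 0.931
p-value = 0.3568

Since p-value > α = 0.01, we fail to reject H₀.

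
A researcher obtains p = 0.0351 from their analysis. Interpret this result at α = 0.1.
Since p = 0.0351 < α = 0.1, reject H₀.
There is sufficient evidence to reject the null hypothesis; the result is statistically significant at the 0.1 level.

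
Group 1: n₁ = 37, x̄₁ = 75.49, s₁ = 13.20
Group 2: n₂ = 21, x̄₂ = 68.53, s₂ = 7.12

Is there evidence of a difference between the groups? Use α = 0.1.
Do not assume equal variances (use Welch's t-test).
Welch's two-sample t-test:
H₀: μ₁ = μ₂
H₁: μ₁ ≠ μ₂
s₁²/n₁ = 13.20²/37 = 4.7092,  s₂²/n₂ = 7.12²/21 = 2.4140
SE = √(s₁²/n₁ + s₂²/n₂) = √(4.7092 + 2.4140) = 2.6689
df (Welch-Satterthwaite) = (s₁²/n₁ + s₂²/n₂)² / [(s₁²/n₁)²/(n₁-1) + (s₂²/n₂)²/(n₂-1)] ≈ 55.92
t = (x̄₁ - x̄₂) / SE = (75.49 - 68.53) / 2.6689 = 6.96 / 2.6689 = 2.608
p-value = 0.0117

Since p-value < α = 0.1, we reject H₀.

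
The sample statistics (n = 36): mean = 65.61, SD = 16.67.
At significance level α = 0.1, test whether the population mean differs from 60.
One-sample t-test:
H₀: μ = 60
H₁: μ ≠ 60
df = n - 1 = 35
t = (x̄ - μ₀) / (s/√n) = (65.61 - 60) / (16.67/√36) = 2.019
p-value = 0.0512

Since p-value < α = 0.1, we reject H₀.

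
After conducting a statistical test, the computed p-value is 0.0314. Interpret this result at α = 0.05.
Since p = 0.0314 < α = 0.05, reject H₀.
There is sufficient evidence to reject the null hypothesis; the result is statistically significant at the 0.05 level.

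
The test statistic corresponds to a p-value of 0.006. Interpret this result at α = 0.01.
Since p = 0.006 < α = 0.01, reject H₀.
There is sufficient evidence to reject the null hypothesis; the result is statistically significant at the 0.01 level.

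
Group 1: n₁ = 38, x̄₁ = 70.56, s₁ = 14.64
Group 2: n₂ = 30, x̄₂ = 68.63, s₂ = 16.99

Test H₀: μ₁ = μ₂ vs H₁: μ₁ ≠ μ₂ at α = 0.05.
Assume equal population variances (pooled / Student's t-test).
Student's two-sample t-test (equal variances):
H₀: μ₁ = μ₂
H₁: μ₁ ≠ μ₂
df = n₁ + n₂ - 2 = 66
Pooled variance s_p² = [(n₁-1)s₁² + (n₂-1)s₂²] / (n₁ + n₂ - 2) = [(37)(14.64²) + (29)(16.99²)] / 66 = 246.9900
SE = √(s_p²(1/n₁ + 1/n₂)) = √(246.9900 × (1/38 + 1/30)) = 3.8383
t = (x̄₁ - x̄₂) / SE = (70.56 - 68.63) / 3.8383 = 1.93 / 3.8383 = 0.503
p-value = 0.6168

Since p-value > α = 0.05, we fail to reject H₀.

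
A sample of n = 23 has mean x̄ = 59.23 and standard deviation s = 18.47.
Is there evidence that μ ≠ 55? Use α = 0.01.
One-sample t-test:
H₀: μ = 55
H₁: μ ≠ 55
df = n - 1 = 22
t = (x̄ - μ₀) / (s/√n) = (59.23 - 55) / (18.47/√23) = 1.098
p-value = 0.2839

Since p-value > α = 0.01, we fail to reject H₀.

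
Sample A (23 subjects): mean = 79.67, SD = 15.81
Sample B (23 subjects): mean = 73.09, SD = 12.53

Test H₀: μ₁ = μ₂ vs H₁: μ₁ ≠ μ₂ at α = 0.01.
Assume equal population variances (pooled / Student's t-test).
Student's two-sample t-test (equal variances):
H₀: μ₁ = μ₂
H₁: μ₁ ≠ μ₂
df = n₁ + n₂ - 2 = 44
Pooled variance s_p² = [(n₁-1)s₁² + (n₂-1)s₂²] / (n₁ + n₂ - 2) = [(22)(15.81²) + (22)(12.53²)] / 44 = 203.4785
SE = √(s_p²(1/n₁ + 1/n₂)) = √(203.4785 × (1/23 + 1/23)) = 4.2064
t = (x̄₁ - x̄₂) / SE = (79.67 - 73.09) / 4.2064 = 6.58 / 4.2064 = 1.564
p-value = 0.1249

Since p-value > α = 0.01, we fail to reject H₀.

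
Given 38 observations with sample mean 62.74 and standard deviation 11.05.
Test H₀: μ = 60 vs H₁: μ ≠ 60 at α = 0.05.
One-sample t-test:
H₀: μ = 60
H₁: μ ≠ 60
df = n - 1 = 37
t = (x̄ - μ₀) / (s/√n) = (62.74 - 60) / (11.05/√38) = 1.529
p-value = 0.1349

Since p-value > α = 0.05, we fail to reject H₀.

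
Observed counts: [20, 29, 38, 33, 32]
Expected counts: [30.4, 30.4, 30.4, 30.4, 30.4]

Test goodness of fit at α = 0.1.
Chi-square goodness of fit test:
H₀: observed counts match expected distribution
H₁: observed counts differ from expected distribution
df = k - 1 = 4
χ² = Σ(O - E)²/E
   = (20 - 30.4)²/30.4 + (29 - 30.4)²/30.4 + (38 - 30.4)²/30.4 + (33 - 30.4)²/30.4 + (32 - 30.4)²/30.4
   = 3.558 + 0.064 + 1.900 + 0.222 + 0.084
   = 5.83
p-value = 0.2123

Since p-value > α = 0.1, we fail to reject H₀.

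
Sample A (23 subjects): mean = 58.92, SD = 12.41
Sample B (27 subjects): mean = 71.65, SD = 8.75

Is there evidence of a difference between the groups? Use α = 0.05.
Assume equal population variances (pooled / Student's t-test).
Student's two-sample t-test (equal variances):
H₀: μ₁ = μ₂
H₁: μ₁ ≠ μ₂
df = n₁ + n₂ - 2 = 48
Pooled variance s_p² = [(n₁-1)s₁² + (n₂-1)s₂²] / (n₁ + n₂ - 2) = [(22)(12.41²) + (26)(8.75²)] / 48 = 112.0584
SE = √(s_p²(1/n₁ + 1/n₂)) = √(112.0584 × (1/23 + 1/27)) = 3.0037
t = (x̄₁ - x̄₂) / SE = (58.92 - 71.65) / 3.0037 = -12.73 / 3.0037 = -4.238
p-value = 0.0001

Since p-value < α = 0.05, we reject H₀.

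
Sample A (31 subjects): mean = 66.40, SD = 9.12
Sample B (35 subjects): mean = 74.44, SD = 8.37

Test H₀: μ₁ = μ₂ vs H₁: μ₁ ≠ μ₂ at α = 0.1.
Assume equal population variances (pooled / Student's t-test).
Student's two-sample t-test (equal variances):
H₀: μ₁ = μ₂
H₁: μ₁ ≠ μ₂
df = n₁ + n₂ - 2 = 64
Pooled variance s_p² = [(n₁-1)s₁² + (n₂-1)s₂²] / (n₁ + n₂ - 2) = [(30)(9.12²) + (34)(8.37²)] / 64 = 76.2057
SE = √(s_p²(1/n₁ + 1/n₂)) = √(76.2057 × (1/31 + 1/35)) = 2.1530
t = (x̄₁ - x̄₂) / SE = (66.40 - 74.44) / 2.1530 = -8.04 / 2.1530 = -3.734
p-value = 0.0004

Since p-value < α = 0.1, we reject H₀.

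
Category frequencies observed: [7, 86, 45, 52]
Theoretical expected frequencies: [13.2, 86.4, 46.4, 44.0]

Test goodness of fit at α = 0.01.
Chi-square goodness of fit test:
H₀: observed counts match expected distribution
H₁: observed counts differ from expected distribution
df = k - 1 = 3
χ² = Σ(O - E)²/E
   = (7 - 13.2)²/13.2 + (86 - 86.4)²/86.4 + (45 - 46.4)²/46.4 + (52 - 44.0)²/44.0
   = 2.912 + 0.002 + 0.042 + 1.455
   = 4.41
p-value = 0.2204

Since p-value > α = 0.01, we fail to reject H₀.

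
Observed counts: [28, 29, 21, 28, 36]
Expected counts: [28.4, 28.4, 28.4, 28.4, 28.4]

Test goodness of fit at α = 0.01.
Chi-square goodness of fit test:
H₀: observed counts match expected distribution
H₁: observed counts differ from expected distribution
df = k - 1 = 4
χ² = Σ(O - E)²/E
   = (28 - 28.4)²/28.4 + (29 - 28.4)²/28.4 + (21 - 28.4)²/28.4 + (28 - 28.4)²/28.4 + (36 - 28.4)²/28.4
   = 0.006 + 0.013 + 1.928 + 0.006 + 2.034
   = 3.99
p-value = 0.4079

Since p-value > α = 0.01, we fail to reject H₀.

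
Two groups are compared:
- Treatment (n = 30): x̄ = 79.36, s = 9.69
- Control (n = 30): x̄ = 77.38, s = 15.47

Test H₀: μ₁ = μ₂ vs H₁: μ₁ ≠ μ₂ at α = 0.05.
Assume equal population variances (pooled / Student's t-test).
Student's two-sample t-test (equal variances):
H₀: μ₁ = μ₂
H₁: μ₁ ≠ μ₂
df = n₁ + n₂ - 2 = 58
Pooled variance s_p² = [(n₁-1)s₁² + (n₂-1)s₂²] / (n₁ + n₂ - 2) = [(29)(9.69²) + (29)(15.47²)] / 58 = 166.6085
SE = √(s_p²(1/n₁ + 1/n₂)) = √(166.6085 × (1/30 + 1/30)) = 3.3328
t = (x̄₁ - x̄₂) / SE = (79.36 - 77.38) / 3.3328 = 1.98 / 3.3328 = 0.594
p-value = 0.5548

Since p-value > α = 0.05, we fail to reject H₀.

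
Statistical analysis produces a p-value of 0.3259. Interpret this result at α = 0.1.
Since p = 0.3259 > α = 0.1, fail to reject H₀.
There is insufficient evidence to reject the null hypothesis; the result is not statistically significant at the 0.1 level.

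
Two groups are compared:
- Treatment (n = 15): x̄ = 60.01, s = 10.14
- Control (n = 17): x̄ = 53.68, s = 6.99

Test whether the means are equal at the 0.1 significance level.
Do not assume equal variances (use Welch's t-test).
Welch's two-sample t-test:
H₀: μ₁ = μ₂
H₁: μ₁ ≠ μ₂
s₁²/n₁ = 10.14²/15 = 6.8546,  s₂²/n₂ = 6.99²/17 = 2.8741
SE = √(s₁²/n₁ + s₂²/n₂) = √(6.8546 + 2.8741) = 3.1191
df (Welch-Satterthwaite) = (s₁²/n₁ + s₂²/n₂)² / [(s₁²/n₁)²/(n₁-1) + (s₂²/n₂)²/(n₂-1)] ≈ 24.44
t = (x̄₁ - x̄₂) / SE = (60.01 - 53.68) / 3.1191 = 6.33 / 3.1191 = 2.029
p-value = 0.0534

Since p-value < α = 0.1, we reject H₀.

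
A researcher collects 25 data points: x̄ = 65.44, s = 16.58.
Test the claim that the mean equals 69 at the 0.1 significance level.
One-sample t-test:
H₀: μ = 69
H₁: μ ≠ 69
df = n - 1 = 24
t = (x̄ - μ₀) / (s/√n) = (65.44 - 69) / (16.58/√25) = -1.074
p-value = 0.2937

Since p-value > α = 0.1, we fail to reject H₀.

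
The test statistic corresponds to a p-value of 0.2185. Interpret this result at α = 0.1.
Since p = 0.2185 > α = 0.1, fail to reject H₀.
There is insufficient evidence to reject the null hypothesis; the result is not statistically significant at the 0.1 level.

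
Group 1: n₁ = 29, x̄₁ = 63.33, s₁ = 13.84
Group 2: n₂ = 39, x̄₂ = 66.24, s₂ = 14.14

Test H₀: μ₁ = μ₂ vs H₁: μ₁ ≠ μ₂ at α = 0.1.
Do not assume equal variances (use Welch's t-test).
Welch's two-sample t-test:
H₀: μ₁ = μ₂
H₁: μ₁ ≠ μ₂
s₁²/n₁ = 13.84²/29 = 6.6050,  s₂²/n₂ = 14.14²/39 = 5.1267
SE = √(s₁²/n₁ + s₂²/n₂) = √(6.6050 + 5.1267) = 3.4252
df (Welch-Satterthwaite) = (s₁²/n₁ + s₂²/n₂)² / [(s₁²/n₁)²/(n₁-1) + (s₂²/n₂)²/(n₂-1)] ≈ 61.18
t = (x̄₁ - x̄₂) / SE = (63.33 - 66.24) / 3.4252 = -2.91 / 3.4252 = -0.850
p-value = 0.3989

Since p-value > α = 0.1, we fail to reject H₀.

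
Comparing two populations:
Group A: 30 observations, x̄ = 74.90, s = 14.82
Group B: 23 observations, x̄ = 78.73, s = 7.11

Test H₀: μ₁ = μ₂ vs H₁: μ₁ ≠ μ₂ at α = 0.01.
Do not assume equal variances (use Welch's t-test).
Welch's two-sample t-test:
H₀: μ₁ = μ₂
H₁: μ₁ ≠ μ₂
s₁²/n₁ = 14.82²/30 = 7.3211,  s₂²/n₂ = 7.11²/23 = 2.1979
SE = √(s₁²/n₁ + s₂²/n₂) = √(7.3211 + 2.1979) = 3.0853
df (Welch-Satterthwaite) = (s₁²/n₁ + s₂²/n₂)² / [(s₁²/n₁)²/(n₁-1) + (s₂²/n₂)²/(n₂-1)] ≈ 43.82
t = (x̄₁ - x̄₂) / SE = (74.90 - 78.73) / 3.0853 = -3.83 / 3.0853 = -1.241
p-value = 0.2211

Since p-value > α = 0.01, we fail to reject H₀.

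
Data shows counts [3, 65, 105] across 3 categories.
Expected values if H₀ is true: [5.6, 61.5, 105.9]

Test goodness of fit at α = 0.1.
Chi-square goodness of fit test:
H₀: observed counts match expected distribution
H₁: observed counts differ from expected distribution
df = k - 1 = 2
χ² = Σ(O - E)²/E
   = (3 - 5.6)²/5.6 + (65 - 61.5)²/61.5 + (105 - 105.9)²/105.9
   = 1.207 + 0.199 + 0.008
   = 1.41
p-value = 0.4931

Since p-value > α = 0.1, we fail to reject H₀.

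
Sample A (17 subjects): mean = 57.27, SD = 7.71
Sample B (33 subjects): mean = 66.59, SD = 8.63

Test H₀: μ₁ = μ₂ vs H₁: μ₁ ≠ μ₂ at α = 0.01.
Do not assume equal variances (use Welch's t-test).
Welch's two-sample t-test:
H₀: μ₁ = μ₂
H₁: μ₁ ≠ μ₂
s₁²/n₁ = 7.71²/17 = 3.4967,  s₂²/n₂ = 8.63²/33 = 2.2569
SE = √(s₁²/n₁ + s₂²/n₂) = √(3.4967 + 2.2569) = 2.3987
df (Welch-Satterthwaite) = (s₁²/n₁ + s₂²/n₂)² / [(s₁²/n₁)²/(n₁-1) + (s₂²/n₂)²/(n₂-1)] ≈ 35.85
t = (x̄₁ - x̄₂) / SE = (57.27 - 66.59) / 2.3987 = -9.32 / 2.3987 = -3.885
p-value = 0.0004

Since p-value < α = 0.01, we reject H₀.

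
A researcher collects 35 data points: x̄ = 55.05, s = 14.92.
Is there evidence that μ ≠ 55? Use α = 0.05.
One-sample t-test:
H₀: μ = 55
H₁: μ ≠ 55
df = n - 1 = 34
t = (x̄ - μ₀) / (s/√n) = (55.05 - 55) / (14.92/√35) = 0.020
p-value = 0.9843

Since p-value > α = 0.05, we fail to reject H₀.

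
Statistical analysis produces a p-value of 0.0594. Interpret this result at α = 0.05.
Since p = 0.0594 > α = 0.05, fail to reject H₀.
There is insufficient evidence to reject the null hypothesis; the result is not statistically significant at the 0.05 level.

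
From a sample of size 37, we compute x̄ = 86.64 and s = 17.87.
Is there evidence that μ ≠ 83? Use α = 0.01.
One-sample t-test:
H₀: μ = 83
H₁: μ ≠ 83
df = n - 1 = 36
t = (x̄ - μ₀) / (s/√n) = (86.64 - 83) / (17.87/√37) = 1.239
p-value = 0.2234

Since p-value > α = 0.01, we fail to reject H₀.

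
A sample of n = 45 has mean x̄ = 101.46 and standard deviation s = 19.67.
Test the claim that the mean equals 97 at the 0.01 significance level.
One-sample t-test:
H₀: μ = 97
H₁: μ ≠ 97
df = n - 1 = 44
t = (x̄ - μ₀) / (s/√n) = (101.46 - 97) / (19.67/√45) = 1.521
p-value = 0.1354

Since p-value > α = 0.01, we fail to reject H₀.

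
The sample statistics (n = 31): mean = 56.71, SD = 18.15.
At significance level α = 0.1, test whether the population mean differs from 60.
One-sample t-test:
H₀: μ = 60
H₁: μ ≠ 60
df = n - 1 = 30
t = (x̄ - μ₀) / (s/√n) = (56.71 - 60) / (18.15/√31) = -1.009
p-value = 0.3209

Since p-value > α = 0.1, we fail to reject H₀.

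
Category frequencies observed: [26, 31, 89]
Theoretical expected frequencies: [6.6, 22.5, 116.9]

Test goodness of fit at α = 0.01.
Chi-square goodness of fit test:
H₀: observed counts match expected distribution
H₁: observed counts differ from expected distribution
df = k - 1 = 2
χ² = Σ(O - E)²/E
   = (26 - 6.6)²/6.6 + (31 - 22.5)²/22.5 + (89 - 116.9)²/116.9
   = 57.024 + 3.211 + 6.659
   = 66.89
p-value < 0.0001

Since p-value < α = 0.01, we reject H₀.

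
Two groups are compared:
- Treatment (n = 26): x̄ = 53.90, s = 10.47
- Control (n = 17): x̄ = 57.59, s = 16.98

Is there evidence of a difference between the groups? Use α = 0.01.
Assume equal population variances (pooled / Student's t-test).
Student's two-sample t-test (equal variances):
H₀: μ₁ = μ₂
H₁: μ₁ ≠ μ₂
df = n₁ + n₂ - 2 = 41
Pooled variance s_p² = [(n₁-1)s₁² + (n₂-1)s₂²] / (n₁ + n₂ - 2) = [(25)(10.47²) + (16)(16.98²)] / 41 = 179.3573
SE = √(s_p²(1/n₁ + 1/n₂)) = √(179.3573 × (1/26 + 1/17)) = 4.1772
t = (x̄₁ - x̄₂) / SE = (53.90 - 57.59) / 4.1772 = -3.69 / 4.1772 = -0.883
p-value = 0.3822

Since p-value > α = 0.01, we fail to reject H₀.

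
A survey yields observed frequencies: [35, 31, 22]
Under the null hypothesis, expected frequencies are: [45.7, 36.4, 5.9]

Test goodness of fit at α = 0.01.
Chi-square goodness of fit test:
H₀: observed counts match expected distribution
H₁: observed counts differ from expected distribution
df = k - 1 = 2
χ² = Σ(O - E)²/E
   = (35 - 45.7)²/45.7 + (31 - 36.4)²/36.4 + (22 - 5.9)²/5.9
   = 2.505 + 0.801 + 43.934
   = 47.24
p-value < 0.0001

Since p-value < α = 0.01, we reject H₀.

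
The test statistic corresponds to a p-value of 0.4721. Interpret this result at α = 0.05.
Since p = 0.4721 > α = 0.05, fail to reject H₀.
There is insufficient evidence to reject the null hypothesis; the result is not statistically significant at the 0.05 level.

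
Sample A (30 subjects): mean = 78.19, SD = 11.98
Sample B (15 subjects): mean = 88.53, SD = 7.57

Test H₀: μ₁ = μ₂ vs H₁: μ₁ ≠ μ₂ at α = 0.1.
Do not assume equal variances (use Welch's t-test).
Welch's two-sample t-test:
H₀: μ₁ = μ₂
H₁: μ₁ ≠ μ₂
s₁²/n₁ = 11.98²/30 = 4.7840,  s₂²/n₂ = 7.57²/15 = 3.8203
SE = √(s₁²/n₁ + s₂²/n₂) = √(4.7840 + 3.8203) = 2.9333
df (Welch-Satterthwaite) = (s₁²/n₁ + s₂²/n₂)² / [(s₁²/n₁)²/(n₁-1) + (s₂²/n₂)²/(n₂-1)] ≈ 40.42
t = (x̄₁ - x̄₂) / SE = (78.19 - 88.53) / 2.9333 = -10.34 / 2.9333 = -3.525
p-value = 0.0011

Since p-value < α = 0.1, we reject H₀.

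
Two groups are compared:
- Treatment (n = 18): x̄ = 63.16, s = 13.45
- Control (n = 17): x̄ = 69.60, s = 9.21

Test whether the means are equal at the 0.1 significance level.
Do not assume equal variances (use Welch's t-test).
Welch's two-sample t-test:
H₀: μ₁ = μ₂
H₁: μ₁ ≠ μ₂
s₁²/n₁ = 13.45²/18 = 10.0501,  s₂²/n₂ = 9.21²/17 = 4.9897
SE = √(s₁²/n₁ + s₂²/n₂) = √(10.0501 + 4.9897) = 3.8781
df (Welch-Satterthwaite) = (s₁²/n₁ + s₂²/n₂)² / [(s₁²/n₁)²/(n₁-1) + (s₂²/n₂)²/(n₂-1)] ≈ 30.17
t = (x̄₁ - x̄₂) / SE = (63.16 - 69.60) / 3.8781 = -6.44 / 3.8781 = -1.661
p-value = 0.1072

Since p-value > α = 0.1, we fail to reject H₀.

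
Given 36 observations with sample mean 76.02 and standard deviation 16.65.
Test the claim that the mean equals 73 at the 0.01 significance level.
One-sample t-test:
H₀: μ = 73
H₁: μ ≠ 73
df = n - 1 = 35
t = (x̄ - μ₀) / (s/√n) = (76.02 - 73) / (16.65/√36) = 1.088
p-value = 0.2839

Since p-value > α = 0.01, we fail to reject H₀.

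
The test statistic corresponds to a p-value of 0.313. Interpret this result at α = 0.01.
Since p = 0.313 > α = 0.01, fail to reject H₀.
There is insufficient evidence to reject the null hypothesis; the result is not statistically significant at the 0.01 level.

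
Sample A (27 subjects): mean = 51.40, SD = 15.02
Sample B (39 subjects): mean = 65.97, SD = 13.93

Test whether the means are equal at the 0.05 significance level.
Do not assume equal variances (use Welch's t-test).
Welch's two-sample t-test:
H₀: μ₁ = μ₂
H₁: μ₁ ≠ μ₂
s₁²/n₁ = 15.02²/27 = 8.3556,  s₂²/n₂ = 13.93²/39 = 4.9755
SE = √(s₁²/n₁ + s₂²/n₂) = √(8.3556 + 4.9755) = 3.6512
df (Welch-Satterthwaite) = (s₁²/n₁ + s₂²/n₂)² / [(s₁²/n₁)²/(n₁-1) + (s₂²/n₂)²/(n₂-1)] ≈ 53.26
t = (x̄₁ - x̄₂) / SE = (51.40 - 65.97) / 3.6512 = -14.57 / 3.6512 = -3.990
p-value = 0.0002

Since p-value < α = 0.05, we reject H₀.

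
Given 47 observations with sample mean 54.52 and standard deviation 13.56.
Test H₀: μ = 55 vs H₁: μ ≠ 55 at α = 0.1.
One-sample t-test:
H₀: μ = 55
H₁: μ ≠ 55
df = n - 1 = 46
t = (x̄ - μ₀) / (s/√n) = (54.52 - 55) / (13.56/√47) = -0.243
p-value = 0.8093

Since p-value > α = 0.1, we fail to reject H₀.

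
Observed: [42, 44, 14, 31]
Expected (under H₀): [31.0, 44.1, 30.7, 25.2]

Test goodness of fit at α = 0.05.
Chi-square goodness of fit test:
H₀: observed counts match expected distribution
H₁: observed counts differ from expected distribution
df = k - 1 = 3
χ² = Σ(O - E)²/E
   = (42 - 31.0)²/31.0 + (44 - 44.1)²/44.1 + (14 - 30.7)²/30.7 + (31 - 25.2)²/25.2
   = 3.903 + 0.000 + 9.084 + 1.335
   = 14.32
p-value = 0.0025

Since p-value < α = 0.05, we reject H₀.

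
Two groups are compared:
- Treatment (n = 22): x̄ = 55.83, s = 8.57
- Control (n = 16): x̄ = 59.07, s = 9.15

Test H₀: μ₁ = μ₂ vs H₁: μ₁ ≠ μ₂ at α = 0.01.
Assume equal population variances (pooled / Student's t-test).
Student's two-sample t-test (equal variances):
H₀: μ₁ = μ₂
H₁: μ₁ ≠ μ₂
df = n₁ + n₂ - 2 = 36
Pooled variance s_p² = [(n₁-1)s₁² + (n₂-1)s₂²] / (n₁ + n₂ - 2) = [(21)(8.57²) + (15)(9.15²)] / 36 = 77.7272
SE = √(s_p²(1/n₁ + 1/n₂)) = √(77.7272 × (1/22 + 1/16)) = 2.8967
t = (x̄₁ - x̄₂) / SE = (55.83 - 59.07) / 2.8967 = -3.24 / 2.8967 = -1.119
p-value = 0.2708

Since p-value > α = 0.01, we fail to reject H₀.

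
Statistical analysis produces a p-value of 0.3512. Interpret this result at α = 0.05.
Since p = 0.3512 > α = 0.05, fail to reject H₀.
There is insufficient evidence to reject the null hypothesis; the result is not statistically significant at the 0.05 level.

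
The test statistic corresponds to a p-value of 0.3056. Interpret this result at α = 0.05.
Since p = 0.3056 > α = 0.05, fail to reject H₀.
There is insufficient evidence to reject the null hypothesis; the result is not statistically significant at the 0.05 level.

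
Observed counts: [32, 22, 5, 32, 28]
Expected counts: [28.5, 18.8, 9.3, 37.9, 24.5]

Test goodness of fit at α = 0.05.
Chi-square goodness of fit test:
H₀: observed counts match expected distribution
H₁: observed counts differ from expected distribution
df = k - 1 = 4
χ² = Σ(O - E)²/E
   = (32 - 28.5)²/28.5 + (22 - 18.8)²/18.8 + (5 - 9.3)²/9.3 + (32 - 37.9)²/37.9 + (28 - 24.5)²/24.5
   = 0.430 + 0.545 + 1.988 + 0.918 + 0.500
   = 4.38
p-value = 0.3569

Since p-value > α = 0.05, we fail to reject H₀.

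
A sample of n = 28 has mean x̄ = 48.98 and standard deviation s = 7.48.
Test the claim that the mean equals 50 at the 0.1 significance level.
One-sample t-test:
H₀: μ = 50
H₁: μ ≠ 50
df = n - 1 = 27
t = (x̄ - μ₀) / (s/√n) = (48.98 - 50) / (7.48/√28) = -0.722
p-value = 0.4768

Since p-value > α = 0.1, we fail to reject H₀.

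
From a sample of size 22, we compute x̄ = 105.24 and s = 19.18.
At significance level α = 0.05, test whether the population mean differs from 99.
One-sample t-test:
H₀: μ = 99
H₁: μ ≠ 99
df = n - 1 = 21
t = (x̄ - μ₀) / (s/√n) = (105.24 - 99) / (19.18/√22) = 1.526
p-value = 0.1419

Since p-value > α = 0.05, we fail to reject H₀.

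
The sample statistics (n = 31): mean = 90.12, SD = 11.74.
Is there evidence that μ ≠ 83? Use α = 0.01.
One-sample t-test:
H₀: μ = 83
H₁: μ ≠ 83
df = n - 1 = 30
t = (x̄ - μ₀) / (s/√n) = (90.12 - 83) / (11.74/√31) = 3.377
p-value = 0.0020

Since p-value < α = 0.01, we reject H₀.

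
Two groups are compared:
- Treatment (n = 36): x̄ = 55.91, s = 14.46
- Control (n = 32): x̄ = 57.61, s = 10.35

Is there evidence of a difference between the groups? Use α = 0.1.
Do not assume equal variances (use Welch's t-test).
Welch's two-sample t-test:
H₀: μ₁ = μ₂
H₁: μ₁ ≠ μ₂
s₁²/n₁ = 14.46²/36 = 5.8081,  s₂²/n₂ = 10.35²/32 = 3.3476
SE = √(s₁²/n₁ + s₂²/n₂) = √(5.8081 + 3.3476) = 3.0258
df (Welch-Satterthwaite) = (s₁²/n₁ + s₂²/n₂)² / [(s₁²/n₁)²/(n₁-1) + (s₂²/n₂)²/(n₂-1)] ≈ 63.25
t = (x̄₁ - x̄₂) / SE = (55.91 - 57.61) / 3.0258 = -1.70 / 3.0258 = -0.562
p-value = 0.5762

Since p-value > α = 0.1, we fail to reject H₀.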